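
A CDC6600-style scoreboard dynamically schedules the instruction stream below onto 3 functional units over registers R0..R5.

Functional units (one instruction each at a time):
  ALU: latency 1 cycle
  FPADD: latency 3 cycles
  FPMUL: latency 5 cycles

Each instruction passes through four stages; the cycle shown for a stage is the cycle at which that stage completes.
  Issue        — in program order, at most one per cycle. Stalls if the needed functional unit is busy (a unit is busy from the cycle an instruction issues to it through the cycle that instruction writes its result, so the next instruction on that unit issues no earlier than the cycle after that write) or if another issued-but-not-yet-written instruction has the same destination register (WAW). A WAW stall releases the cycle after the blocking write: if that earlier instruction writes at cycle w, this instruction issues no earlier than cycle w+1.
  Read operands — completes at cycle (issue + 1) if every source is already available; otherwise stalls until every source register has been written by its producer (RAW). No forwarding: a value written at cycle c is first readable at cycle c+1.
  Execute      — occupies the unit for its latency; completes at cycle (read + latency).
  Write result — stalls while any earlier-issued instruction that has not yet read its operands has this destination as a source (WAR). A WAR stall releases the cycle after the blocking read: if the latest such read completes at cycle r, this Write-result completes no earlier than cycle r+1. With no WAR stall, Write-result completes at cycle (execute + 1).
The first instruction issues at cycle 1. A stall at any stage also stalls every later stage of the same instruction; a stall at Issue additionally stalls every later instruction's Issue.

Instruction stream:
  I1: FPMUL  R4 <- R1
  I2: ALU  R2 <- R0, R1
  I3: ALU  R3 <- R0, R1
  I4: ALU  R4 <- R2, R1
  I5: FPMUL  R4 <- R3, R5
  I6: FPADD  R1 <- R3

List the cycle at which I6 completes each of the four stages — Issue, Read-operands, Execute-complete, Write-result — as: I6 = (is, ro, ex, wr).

[I1] 1/2/7/8
[I2] 2/3/4/5
[I3] 6/7/8/9  (struct: ALU busy until I2 writes@5)
[I4] 10/11/12/13  (struct: ALU busy until I3 writes@9)
[I5] 14/15/20/21  (WAW R4: wait I4 write@13)
[I6] 15/16/19/20

I6 = (15, 16, 19, 20)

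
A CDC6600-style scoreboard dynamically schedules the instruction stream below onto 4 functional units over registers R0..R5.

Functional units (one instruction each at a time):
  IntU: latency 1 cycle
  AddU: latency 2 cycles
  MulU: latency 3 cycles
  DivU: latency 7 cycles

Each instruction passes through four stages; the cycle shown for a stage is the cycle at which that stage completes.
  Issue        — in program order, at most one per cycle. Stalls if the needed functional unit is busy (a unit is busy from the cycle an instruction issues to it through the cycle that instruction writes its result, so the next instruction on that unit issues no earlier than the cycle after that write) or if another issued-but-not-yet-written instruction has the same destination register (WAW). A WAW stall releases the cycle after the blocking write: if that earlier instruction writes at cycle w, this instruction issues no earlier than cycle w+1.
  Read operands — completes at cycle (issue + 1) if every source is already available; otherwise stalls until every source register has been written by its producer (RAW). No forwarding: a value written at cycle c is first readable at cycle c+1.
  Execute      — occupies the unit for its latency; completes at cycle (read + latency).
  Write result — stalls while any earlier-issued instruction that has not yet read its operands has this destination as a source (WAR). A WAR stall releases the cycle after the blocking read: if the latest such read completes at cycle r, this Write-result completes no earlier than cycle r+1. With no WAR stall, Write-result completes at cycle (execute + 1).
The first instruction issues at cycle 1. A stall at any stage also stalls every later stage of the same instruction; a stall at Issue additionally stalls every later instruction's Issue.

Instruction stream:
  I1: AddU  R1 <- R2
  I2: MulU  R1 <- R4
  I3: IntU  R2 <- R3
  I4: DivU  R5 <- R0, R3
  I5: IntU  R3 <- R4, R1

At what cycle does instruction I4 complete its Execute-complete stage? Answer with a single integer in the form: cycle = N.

cycle = 16

c1: issue I1 (AddU)
c2: I1 read-ops
c4: I1 finished on AddU
c5: I1→R1
c6: issue I2 (MulU)
c7: I2 read-ops · issue I3 (IntU)
c8: I3 read-ops · issue I4 (DivU)
c9: I3 finished on IntU · I4 read-ops
c10: I2 finished on MulU · I3→R2
c11: I2→R1 · issue I5 (IntU)
c12: I5 read-ops
c13: I5 finished on IntU
c14: I5→R3
c16: I4 finished on DivU
c17: I4→R5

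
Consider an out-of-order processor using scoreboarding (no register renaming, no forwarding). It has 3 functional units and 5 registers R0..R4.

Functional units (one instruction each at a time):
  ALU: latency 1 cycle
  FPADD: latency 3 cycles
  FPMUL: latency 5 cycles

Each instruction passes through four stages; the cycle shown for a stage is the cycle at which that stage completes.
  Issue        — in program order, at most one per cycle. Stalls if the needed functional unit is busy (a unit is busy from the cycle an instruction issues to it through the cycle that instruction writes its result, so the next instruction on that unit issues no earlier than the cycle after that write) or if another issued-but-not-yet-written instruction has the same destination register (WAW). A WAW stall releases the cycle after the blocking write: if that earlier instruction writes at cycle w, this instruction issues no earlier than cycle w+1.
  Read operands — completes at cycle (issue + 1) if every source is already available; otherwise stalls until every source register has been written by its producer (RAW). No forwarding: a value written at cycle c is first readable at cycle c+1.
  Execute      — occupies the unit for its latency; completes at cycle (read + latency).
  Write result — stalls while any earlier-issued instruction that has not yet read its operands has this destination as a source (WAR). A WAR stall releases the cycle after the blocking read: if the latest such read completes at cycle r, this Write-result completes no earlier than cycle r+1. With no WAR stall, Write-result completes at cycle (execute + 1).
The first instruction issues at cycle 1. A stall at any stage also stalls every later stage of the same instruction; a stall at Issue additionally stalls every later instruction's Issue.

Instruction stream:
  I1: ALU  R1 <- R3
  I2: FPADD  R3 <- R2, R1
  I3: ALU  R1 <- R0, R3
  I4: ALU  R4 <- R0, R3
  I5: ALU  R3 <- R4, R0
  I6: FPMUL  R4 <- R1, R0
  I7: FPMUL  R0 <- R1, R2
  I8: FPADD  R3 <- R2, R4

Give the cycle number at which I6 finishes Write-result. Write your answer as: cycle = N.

[1] I1 dispatched to ALU
[2] I1 operands ready | I2 dispatched to FPADD
[3] I1 complete
[4] R1←I1
[5] I2 operands ready | I3 dispatched to ALU
[8] I2 complete
[9] R3←I2
[10] I3 operands ready
[11] I3 complete
[12] R1←I3
[13] I4 dispatched to ALU
[14] I4 operands ready
[15] I4 complete
[16] R4←I4
[17] I5 dispatched to ALU
[18] I5 operands ready | I6 dispatched to FPMUL
[19] I5 complete | I6 operands ready
[20] R3←I5
[24] I6 complete
[25] R4←I6
[26] I7 dispatched to FPMUL
[27] I7 operands ready | I8 dispatched to FPADD
[28] I8 operands ready
[31] I8 complete
[32] I7 complete | R3←I8
[33] R0←I7

cycle = 25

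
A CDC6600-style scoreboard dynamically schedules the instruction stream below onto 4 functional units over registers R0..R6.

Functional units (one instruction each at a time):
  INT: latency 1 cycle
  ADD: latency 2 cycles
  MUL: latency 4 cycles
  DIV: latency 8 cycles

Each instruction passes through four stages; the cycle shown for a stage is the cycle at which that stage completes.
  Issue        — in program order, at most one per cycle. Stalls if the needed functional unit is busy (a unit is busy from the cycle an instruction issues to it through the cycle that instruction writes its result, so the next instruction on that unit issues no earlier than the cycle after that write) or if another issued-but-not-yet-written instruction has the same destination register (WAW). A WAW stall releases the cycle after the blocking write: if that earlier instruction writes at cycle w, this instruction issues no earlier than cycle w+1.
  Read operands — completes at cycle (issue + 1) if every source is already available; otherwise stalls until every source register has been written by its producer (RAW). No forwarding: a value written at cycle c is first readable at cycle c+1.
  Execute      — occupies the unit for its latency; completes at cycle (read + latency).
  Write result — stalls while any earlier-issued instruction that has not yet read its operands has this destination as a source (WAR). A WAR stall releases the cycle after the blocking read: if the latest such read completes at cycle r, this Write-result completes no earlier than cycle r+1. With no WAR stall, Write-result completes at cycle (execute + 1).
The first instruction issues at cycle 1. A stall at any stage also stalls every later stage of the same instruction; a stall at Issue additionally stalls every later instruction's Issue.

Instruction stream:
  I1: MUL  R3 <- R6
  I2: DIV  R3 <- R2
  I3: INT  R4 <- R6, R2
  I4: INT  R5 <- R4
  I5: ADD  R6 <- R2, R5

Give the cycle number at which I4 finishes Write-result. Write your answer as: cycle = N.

cycle = 16

c1: I1 dispatched to MUL
c2: I1 operands ready
c6: I1 complete
c7: R3←I1
c8: I2 dispatched to DIV
c9: I2 operands ready | I3 dispatched to INT
c10: I3 operands ready
c11: I3 complete
c12: R4←I3
c13: I4 dispatched to INT
c14: I4 operands ready | I5 dispatched to ADD
c15: I4 complete
c16: R5←I4
c17: I2 complete | I5 operands ready
c18: R3←I2
c19: I5 complete
c20: R6←I5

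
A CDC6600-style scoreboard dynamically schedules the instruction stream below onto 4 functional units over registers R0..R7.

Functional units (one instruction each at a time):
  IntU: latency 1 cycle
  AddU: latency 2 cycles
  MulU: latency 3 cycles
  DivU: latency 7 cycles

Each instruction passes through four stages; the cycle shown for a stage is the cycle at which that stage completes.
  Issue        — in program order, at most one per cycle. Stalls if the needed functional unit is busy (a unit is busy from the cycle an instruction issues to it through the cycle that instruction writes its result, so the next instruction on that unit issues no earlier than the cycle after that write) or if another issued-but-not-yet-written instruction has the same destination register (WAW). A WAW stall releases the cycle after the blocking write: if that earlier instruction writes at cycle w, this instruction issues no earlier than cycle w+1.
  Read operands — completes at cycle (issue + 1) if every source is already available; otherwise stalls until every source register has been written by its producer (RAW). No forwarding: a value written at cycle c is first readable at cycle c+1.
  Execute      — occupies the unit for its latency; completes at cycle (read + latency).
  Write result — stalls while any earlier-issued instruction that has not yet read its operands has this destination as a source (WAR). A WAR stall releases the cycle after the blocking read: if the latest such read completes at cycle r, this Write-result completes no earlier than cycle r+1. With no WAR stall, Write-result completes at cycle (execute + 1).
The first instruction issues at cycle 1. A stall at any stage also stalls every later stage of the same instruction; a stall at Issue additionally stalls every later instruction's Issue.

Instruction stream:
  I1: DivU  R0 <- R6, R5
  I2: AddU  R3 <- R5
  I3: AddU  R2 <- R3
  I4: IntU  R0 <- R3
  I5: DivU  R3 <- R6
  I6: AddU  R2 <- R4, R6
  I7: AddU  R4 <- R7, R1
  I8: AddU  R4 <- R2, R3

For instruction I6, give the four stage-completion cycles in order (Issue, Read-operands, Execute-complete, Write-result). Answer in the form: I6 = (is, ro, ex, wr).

I6 = (13, 14, 16, 17)

I1: IS=1 RO=2 EX=9 WR=10
I2: IS=2 RO=3 EX=5 WR=6
I3: IS=7 RO=8 EX=10 WR=11  [struct: AddU busy until I2 writes@6]
I4: IS=11 RO=12 EX=13 WR=14  [WAW R0: wait I1 write@10]
I5: IS=12 RO=13 EX=20 WR=21
I6: IS=13 RO=14 EX=16 WR=17
I7: IS=18 RO=19 EX=21 WR=22  [struct: AddU busy until I6 writes@17]
I8: IS=23 RO=24 EX=26 WR=27  [struct: AddU busy until I7 writes@22]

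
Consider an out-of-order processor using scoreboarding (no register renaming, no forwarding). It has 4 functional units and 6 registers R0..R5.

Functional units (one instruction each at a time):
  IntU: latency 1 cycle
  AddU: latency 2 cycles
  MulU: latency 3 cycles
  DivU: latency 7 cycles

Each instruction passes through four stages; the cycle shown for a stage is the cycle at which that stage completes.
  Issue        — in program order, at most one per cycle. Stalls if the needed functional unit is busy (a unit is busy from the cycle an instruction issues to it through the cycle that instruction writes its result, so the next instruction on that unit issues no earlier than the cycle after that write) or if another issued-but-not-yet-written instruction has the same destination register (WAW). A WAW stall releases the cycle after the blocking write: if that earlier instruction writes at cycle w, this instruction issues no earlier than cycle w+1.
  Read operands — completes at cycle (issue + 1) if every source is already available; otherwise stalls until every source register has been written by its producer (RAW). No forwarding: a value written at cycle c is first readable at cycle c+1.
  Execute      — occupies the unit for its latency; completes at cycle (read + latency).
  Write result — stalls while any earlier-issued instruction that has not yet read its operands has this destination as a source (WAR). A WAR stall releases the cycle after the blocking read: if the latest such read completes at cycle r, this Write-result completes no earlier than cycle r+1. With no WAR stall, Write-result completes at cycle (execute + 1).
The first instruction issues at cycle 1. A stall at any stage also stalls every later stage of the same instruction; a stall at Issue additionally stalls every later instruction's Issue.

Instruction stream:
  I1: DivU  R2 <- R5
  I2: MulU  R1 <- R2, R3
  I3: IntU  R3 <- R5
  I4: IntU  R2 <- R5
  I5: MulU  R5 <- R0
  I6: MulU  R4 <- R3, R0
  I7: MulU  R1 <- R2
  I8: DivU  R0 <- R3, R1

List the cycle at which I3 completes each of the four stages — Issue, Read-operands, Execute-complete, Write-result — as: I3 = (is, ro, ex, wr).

[1] I1→DivU
[2] I1 RO · I2→MulU
[3] I3→IntU
[4] I3 RO
[5] I3 EX
[9] I1 EX
[10] I1 WR R2
[11] I2 RO
[12] I3 WR R3
[13] I4→IntU
[14] I2 EX · I4 RO
[15] I2 WR R1 · I4 EX
[16] I4 WR R2 · I5→MulU
[17] I5 RO
[20] I5 EX
[21] I5 WR R5
[22] I6→MulU
[23] I6 RO
[26] I6 EX
[27] I6 WR R4
[28] I7→MulU
[29] I7 RO · I8→DivU
[32] I7 EX
[33] I7 WR R1
[34] I8 RO
[41] I8 EX
[42] I8 WR R0

I3 = (3, 4, 5, 12)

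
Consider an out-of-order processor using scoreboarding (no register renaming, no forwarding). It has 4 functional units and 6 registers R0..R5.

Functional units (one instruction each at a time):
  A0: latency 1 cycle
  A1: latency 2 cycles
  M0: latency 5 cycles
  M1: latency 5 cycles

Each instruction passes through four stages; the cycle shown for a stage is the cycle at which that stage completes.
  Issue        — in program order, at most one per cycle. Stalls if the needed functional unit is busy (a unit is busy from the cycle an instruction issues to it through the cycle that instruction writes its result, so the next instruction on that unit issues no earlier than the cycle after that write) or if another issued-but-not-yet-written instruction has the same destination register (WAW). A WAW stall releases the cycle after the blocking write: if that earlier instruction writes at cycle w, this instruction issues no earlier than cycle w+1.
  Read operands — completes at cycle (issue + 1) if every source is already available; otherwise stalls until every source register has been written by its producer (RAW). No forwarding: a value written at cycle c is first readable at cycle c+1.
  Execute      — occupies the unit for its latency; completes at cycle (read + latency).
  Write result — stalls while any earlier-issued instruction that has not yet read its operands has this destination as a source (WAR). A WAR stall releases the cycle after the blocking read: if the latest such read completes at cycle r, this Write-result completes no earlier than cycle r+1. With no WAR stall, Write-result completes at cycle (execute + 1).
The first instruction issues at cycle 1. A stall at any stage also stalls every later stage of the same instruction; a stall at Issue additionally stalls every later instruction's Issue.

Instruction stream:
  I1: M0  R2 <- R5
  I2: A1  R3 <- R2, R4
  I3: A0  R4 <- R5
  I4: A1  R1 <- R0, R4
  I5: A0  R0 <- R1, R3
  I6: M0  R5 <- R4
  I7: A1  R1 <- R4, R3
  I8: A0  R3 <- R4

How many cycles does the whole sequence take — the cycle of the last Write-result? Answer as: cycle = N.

cycle = 24

t=1  I1 issues→M0
t=2  I1 reads; I2 issues→A1
t=3  I3 issues→A0
t=4  I3 reads
t=5  I3 exec-done
t=7  I1 exec-done
t=8  I1 writes R2
t=9  I2 reads
t=10  I3 writes R4
t=11  I2 exec-done
t=12  I2 writes R3
t=13  I4 issues→A1
t=14  I4 reads; I5 issues→A0
t=15  I6 issues→M0
t=16  I4 exec-done; I6 reads
t=17  I4 writes R1
t=18  I5 reads; I7 issues→A1
t=19  I5 exec-done; I7 reads
t=20  I5 writes R0
t=21  I6 exec-done; I7 exec-done; I8 issues→A0
t=22  I6 writes R5; I7 writes R1; I8 reads
t=23  I8 exec-done
t=24  I8 writes R3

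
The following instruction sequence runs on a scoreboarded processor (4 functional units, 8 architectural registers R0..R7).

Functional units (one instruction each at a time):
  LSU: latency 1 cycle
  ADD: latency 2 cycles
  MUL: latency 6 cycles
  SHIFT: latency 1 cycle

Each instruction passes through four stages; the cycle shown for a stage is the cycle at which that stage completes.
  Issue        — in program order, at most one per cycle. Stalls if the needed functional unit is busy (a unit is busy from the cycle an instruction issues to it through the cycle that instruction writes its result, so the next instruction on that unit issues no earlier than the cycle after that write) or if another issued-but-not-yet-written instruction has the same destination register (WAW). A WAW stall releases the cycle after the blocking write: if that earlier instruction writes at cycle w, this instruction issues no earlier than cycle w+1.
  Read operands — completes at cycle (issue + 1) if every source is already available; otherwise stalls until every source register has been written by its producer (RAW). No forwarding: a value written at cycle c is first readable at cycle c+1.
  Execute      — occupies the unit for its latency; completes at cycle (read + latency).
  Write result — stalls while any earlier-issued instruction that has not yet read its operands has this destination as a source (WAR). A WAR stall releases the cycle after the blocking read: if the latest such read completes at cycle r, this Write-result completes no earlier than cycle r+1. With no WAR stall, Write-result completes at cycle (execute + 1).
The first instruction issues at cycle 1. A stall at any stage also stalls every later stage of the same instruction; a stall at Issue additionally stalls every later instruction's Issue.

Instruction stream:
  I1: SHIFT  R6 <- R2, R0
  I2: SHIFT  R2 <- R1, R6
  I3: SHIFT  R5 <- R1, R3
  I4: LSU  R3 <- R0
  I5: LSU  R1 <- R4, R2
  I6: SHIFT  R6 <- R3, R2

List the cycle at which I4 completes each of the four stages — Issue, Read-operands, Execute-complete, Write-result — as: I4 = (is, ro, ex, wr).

I4 = (10, 11, 12, 13)

I1: IS=1 RO=2 EX=3 WR=4
I2: IS=5 RO=6 EX=7 WR=8  [struct: SHIFT busy until I1 writes@4]
I3: IS=9 RO=10 EX=11 WR=12  [struct: SHIFT busy until I2 writes@8]
I4: IS=10 RO=11 EX=12 WR=13
I5: IS=14 RO=15 EX=16 WR=17  [struct: LSU busy until I4 writes@13]
I6: IS=15 RO=16 EX=17 WR=18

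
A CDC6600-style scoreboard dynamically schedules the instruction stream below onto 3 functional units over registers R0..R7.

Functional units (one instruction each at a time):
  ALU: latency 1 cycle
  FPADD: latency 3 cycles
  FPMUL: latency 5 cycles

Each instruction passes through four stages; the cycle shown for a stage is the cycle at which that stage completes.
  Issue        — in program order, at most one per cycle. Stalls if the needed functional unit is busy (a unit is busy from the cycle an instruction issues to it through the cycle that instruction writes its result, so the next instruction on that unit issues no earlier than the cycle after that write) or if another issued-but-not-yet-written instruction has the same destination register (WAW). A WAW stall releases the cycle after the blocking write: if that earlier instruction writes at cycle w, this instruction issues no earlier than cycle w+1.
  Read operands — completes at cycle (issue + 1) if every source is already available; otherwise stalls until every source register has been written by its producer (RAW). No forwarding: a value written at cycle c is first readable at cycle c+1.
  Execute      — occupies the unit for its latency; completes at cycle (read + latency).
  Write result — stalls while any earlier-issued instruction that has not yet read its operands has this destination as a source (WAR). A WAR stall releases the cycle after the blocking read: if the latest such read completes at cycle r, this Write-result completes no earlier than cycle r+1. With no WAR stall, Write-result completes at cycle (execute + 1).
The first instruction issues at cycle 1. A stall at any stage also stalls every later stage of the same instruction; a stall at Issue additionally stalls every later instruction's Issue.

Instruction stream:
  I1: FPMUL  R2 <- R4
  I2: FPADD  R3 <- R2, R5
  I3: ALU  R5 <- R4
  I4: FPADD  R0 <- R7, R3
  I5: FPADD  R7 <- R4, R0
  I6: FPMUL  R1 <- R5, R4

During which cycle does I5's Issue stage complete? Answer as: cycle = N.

cycle = 20

I1  is:1  ro:2  ex:7  wr:8
I2  is:2  ro:9  ex:12  wr:13  — RAW R2: wait I1 write@8
I3  is:3  ro:4  ex:5  wr:10  — WAR R5: wait I2 read@9
I4  is:14  ro:15  ex:18  wr:19  — struct: FPADD busy until I2 writes@13
I5  is:20  ro:21  ex:24  wr:25  — struct: FPADD busy until I4 writes@19
I6  is:21  ro:22  ex:27  wr:28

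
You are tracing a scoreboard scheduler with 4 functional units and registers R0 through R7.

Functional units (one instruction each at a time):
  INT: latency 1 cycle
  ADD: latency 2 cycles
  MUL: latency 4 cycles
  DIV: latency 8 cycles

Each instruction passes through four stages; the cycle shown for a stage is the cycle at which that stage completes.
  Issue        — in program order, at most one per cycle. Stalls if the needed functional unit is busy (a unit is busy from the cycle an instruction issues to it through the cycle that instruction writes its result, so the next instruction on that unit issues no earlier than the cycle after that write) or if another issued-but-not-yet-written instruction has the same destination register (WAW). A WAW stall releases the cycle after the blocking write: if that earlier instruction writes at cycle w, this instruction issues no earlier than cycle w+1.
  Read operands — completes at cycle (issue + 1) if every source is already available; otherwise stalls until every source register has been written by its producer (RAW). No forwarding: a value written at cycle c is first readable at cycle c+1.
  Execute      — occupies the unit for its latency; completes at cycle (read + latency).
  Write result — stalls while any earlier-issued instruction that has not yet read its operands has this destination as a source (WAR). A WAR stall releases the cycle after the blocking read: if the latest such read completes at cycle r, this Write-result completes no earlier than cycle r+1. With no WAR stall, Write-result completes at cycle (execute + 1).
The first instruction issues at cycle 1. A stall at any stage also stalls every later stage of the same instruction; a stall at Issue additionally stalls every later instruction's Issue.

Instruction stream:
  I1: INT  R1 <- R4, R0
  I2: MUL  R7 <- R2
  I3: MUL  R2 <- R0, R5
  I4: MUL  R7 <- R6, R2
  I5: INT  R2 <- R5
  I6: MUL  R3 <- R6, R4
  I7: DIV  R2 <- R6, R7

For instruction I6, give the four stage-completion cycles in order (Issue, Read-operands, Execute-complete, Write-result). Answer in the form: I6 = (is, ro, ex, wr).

c1: issue I1 (INT)
c2: I1 read-ops; issue I2 (MUL)
c3: I1 finished on INT; I2 read-ops
c4: I1→R1
c7: I2 finished on MUL
c8: I2→R7
c9: issue I3 (MUL)
c10: I3 read-ops
c14: I3 finished on MUL
c15: I3→R2
c16: issue I4 (MUL)
c17: I4 read-ops; issue I5 (INT)
c18: I5 read-ops
c19: I5 finished on INT
c20: I5→R2
c21: I4 finished on MUL
c22: I4→R7
c23: issue I6 (MUL)
c24: I6 read-ops; issue I7 (DIV)
c25: I7 read-ops
c28: I6 finished on MUL
c29: I6→R3
c33: I7 finished on DIV
c34: I7→R2

I6 = (23, 24, 28, 29)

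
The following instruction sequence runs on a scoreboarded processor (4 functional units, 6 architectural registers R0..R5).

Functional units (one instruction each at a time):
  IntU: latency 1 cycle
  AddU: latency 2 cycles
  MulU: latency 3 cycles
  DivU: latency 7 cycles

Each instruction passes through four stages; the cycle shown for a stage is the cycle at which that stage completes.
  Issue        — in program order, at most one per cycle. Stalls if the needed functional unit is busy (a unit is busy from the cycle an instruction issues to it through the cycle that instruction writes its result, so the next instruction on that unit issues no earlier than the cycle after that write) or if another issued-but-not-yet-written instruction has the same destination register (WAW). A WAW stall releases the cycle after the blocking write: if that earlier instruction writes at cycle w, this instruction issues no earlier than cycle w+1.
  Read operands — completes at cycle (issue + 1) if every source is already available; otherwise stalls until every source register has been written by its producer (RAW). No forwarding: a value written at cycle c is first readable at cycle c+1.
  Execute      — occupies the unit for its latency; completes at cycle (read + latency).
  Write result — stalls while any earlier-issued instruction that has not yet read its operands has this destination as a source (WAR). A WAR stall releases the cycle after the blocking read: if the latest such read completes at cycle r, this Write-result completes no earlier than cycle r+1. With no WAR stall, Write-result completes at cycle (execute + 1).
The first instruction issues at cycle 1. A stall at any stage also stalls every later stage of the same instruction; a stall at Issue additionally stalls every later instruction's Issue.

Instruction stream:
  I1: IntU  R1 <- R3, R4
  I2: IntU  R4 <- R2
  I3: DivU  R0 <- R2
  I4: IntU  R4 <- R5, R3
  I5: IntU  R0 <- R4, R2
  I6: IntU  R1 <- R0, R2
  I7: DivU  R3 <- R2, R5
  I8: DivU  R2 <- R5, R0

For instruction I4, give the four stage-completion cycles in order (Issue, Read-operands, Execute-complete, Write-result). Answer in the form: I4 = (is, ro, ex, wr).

I4 = (9, 10, 11, 12)

[1] I1→IntU
[2] I1 RO
[3] I1 EX
[4] I1 WR R1
[5] I2→IntU
[6] I2 RO; I3→DivU
[7] I2 EX; I3 RO
[8] I2 WR R4
[9] I4→IntU
[10] I4 RO
[11] I4 EX
[12] I4 WR R4
[14] I3 EX
[15] I3 WR R0
[16] I5→IntU
[17] I5 RO
[18] I5 EX
[19] I5 WR R0
[20] I6→IntU
[21] I6 RO; I7→DivU
[22] I6 EX; I7 RO
[23] I6 WR R1
[29] I7 EX
[30] I7 WR R3
[31] I8→DivU
[32] I8 RO
[39] I8 EX
[40] I8 WR R2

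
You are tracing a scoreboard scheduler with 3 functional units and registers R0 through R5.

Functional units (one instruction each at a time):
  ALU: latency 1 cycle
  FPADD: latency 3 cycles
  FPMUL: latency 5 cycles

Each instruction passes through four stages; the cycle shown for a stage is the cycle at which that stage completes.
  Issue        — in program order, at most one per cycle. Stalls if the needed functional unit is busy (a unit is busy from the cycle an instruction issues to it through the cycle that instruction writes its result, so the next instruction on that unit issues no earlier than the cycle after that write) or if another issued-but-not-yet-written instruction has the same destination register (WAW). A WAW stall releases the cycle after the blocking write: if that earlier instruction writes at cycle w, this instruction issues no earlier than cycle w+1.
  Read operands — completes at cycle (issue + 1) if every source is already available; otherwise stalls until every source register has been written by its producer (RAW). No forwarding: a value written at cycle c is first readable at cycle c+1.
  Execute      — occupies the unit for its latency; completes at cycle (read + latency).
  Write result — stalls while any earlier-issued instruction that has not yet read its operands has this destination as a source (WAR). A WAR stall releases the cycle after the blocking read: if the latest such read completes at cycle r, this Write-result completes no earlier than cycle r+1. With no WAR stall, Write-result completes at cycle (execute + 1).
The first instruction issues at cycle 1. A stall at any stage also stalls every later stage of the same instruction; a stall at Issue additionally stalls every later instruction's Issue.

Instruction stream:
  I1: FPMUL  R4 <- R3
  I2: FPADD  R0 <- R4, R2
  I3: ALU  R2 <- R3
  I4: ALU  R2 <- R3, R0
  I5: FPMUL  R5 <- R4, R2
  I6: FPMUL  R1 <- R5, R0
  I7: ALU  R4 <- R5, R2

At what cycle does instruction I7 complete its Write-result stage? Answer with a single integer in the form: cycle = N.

1) issue 1, read 2, done 7, write 8
2) issue 2, read 9, done 12, write 13  <RAW R4: wait I1 write@8>
3) issue 3, read 4, done 5, write 10  <WAR R2: wait I2 read@9>
4) issue 11, read 14, done 15, write 16  <struct: ALU busy until I3 writes@10 / RAW R0: wait I2 write@13>
5) issue 12, read 17, done 22, write 23  <RAW R2: wait I4 write@16>
6) issue 24, read 25, done 30, write 31  <struct: FPMUL busy until I5 writes@23>
7) issue 25, read 26, done 27, write 28

cycle = 28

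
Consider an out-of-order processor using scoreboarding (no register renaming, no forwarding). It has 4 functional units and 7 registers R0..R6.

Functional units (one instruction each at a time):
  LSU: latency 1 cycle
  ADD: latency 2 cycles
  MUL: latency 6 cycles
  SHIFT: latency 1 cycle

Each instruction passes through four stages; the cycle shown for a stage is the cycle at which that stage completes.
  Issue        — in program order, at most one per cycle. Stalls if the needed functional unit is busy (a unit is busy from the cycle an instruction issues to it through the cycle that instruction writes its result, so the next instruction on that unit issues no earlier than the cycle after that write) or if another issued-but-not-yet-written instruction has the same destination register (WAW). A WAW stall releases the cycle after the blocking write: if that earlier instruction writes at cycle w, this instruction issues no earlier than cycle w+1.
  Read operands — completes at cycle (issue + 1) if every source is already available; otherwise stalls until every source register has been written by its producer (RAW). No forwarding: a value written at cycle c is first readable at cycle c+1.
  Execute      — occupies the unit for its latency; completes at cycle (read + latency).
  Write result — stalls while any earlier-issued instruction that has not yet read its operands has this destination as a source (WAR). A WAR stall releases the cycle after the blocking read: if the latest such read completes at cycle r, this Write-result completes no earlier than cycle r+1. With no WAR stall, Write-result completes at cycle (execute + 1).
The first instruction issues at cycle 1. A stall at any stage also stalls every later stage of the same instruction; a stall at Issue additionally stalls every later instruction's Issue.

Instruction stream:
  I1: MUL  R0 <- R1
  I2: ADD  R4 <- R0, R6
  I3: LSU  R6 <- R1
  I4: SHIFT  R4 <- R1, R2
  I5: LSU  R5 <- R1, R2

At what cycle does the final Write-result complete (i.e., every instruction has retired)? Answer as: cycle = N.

cycle = 18

cycle 1: I1→MUL
cycle 2: I1 RO | I2→ADD
cycle 3: I3→LSU
cycle 4: I3 RO
cycle 5: I3 EX
cycle 8: I1 EX
cycle 9: I1 WR R0
cycle 10: I2 RO
cycle 11: I3 WR R6
cycle 12: I2 EX
cycle 13: I2 WR R4
cycle 14: I4→SHIFT
cycle 15: I4 RO | I5→LSU
cycle 16: I4 EX | I5 RO
cycle 17: I4 WR R4 | I5 EX
cycle 18: I5 WR R5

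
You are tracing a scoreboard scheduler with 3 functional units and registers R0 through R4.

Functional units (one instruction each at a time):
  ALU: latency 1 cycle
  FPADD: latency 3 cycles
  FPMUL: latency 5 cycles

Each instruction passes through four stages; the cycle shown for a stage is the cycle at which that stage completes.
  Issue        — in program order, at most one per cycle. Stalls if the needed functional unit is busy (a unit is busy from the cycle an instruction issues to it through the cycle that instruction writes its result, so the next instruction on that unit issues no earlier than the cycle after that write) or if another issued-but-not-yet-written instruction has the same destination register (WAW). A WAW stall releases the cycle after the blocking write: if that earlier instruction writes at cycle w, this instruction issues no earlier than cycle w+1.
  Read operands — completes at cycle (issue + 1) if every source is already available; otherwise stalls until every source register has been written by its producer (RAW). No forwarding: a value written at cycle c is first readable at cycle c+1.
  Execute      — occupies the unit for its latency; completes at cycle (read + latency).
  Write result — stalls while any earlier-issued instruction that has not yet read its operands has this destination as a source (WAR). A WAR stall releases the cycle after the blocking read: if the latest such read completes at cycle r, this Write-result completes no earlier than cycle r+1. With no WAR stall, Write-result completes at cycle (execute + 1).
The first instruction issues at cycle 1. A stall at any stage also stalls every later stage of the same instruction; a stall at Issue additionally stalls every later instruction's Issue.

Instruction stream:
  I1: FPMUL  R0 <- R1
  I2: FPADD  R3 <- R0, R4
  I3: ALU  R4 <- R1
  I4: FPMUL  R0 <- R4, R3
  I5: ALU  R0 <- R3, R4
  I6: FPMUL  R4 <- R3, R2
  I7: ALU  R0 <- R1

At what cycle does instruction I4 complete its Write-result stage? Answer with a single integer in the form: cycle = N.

cycle 1: issue I1 (FPMUL)
cycle 2: I1 read-ops; issue I2 (FPADD)
cycle 3: issue I3 (ALU)
cycle 4: I3 read-ops
cycle 5: I3 finished on ALU
cycle 7: I1 finished on FPMUL
cycle 8: I1→R0
cycle 9: I2 read-ops; issue I4 (FPMUL)
cycle 10: I3→R4
cycle 12: I2 finished on FPADD
cycle 13: I2→R3
cycle 14: I4 read-ops
cycle 19: I4 finished on FPMUL
cycle 20: I4→R0
cycle 21: issue I5 (ALU)
cycle 22: I5 read-ops; issue I6 (FPMUL)
cycle 23: I5 finished on ALU; I6 read-ops
cycle 24: I5→R0
cycle 25: issue I7 (ALU)
cycle 26: I7 read-ops
cycle 27: I7 finished on ALU
cycle 28: I6 finished on FPMUL; I7→R0
cycle 29: I6→R4

cycle = 20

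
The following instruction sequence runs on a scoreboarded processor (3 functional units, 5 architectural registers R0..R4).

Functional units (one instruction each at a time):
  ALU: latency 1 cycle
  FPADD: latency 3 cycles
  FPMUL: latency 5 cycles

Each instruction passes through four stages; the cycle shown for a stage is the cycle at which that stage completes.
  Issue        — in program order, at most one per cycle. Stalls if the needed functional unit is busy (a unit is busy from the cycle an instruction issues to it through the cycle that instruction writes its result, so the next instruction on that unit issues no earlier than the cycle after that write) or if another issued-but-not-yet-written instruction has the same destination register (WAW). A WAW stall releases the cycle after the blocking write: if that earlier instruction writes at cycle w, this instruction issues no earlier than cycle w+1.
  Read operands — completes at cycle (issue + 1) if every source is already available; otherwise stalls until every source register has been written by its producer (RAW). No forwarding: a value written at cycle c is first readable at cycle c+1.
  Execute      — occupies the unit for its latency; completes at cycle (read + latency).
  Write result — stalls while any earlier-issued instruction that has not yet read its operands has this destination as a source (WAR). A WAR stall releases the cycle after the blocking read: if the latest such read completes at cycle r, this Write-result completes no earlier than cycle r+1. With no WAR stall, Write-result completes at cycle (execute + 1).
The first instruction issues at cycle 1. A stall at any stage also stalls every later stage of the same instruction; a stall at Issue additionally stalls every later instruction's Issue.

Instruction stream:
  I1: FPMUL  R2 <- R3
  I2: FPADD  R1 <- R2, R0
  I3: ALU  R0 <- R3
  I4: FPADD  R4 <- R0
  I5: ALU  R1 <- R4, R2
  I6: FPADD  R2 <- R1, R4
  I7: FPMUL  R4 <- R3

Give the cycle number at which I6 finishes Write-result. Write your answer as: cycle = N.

t=1  issue I1 (FPMUL)
t=2  I1 read-ops · issue I2 (FPADD)
t=3  issue I3 (ALU)
t=4  I3 read-ops
t=5  I3 finished on ALU
t=7  I1 finished on FPMUL
t=8  I1→R2
t=9  I2 read-ops
t=10  I3→R0
t=12  I2 finished on FPADD
t=13  I2→R1
t=14  issue I4 (FPADD)
t=15  I4 read-ops · issue I5 (ALU)
t=18  I4 finished on FPADD
t=19  I4→R4
t=20  I5 read-ops · issue I6 (FPADD)
t=21  I5 finished on ALU · issue I7 (FPMUL)
t=22  I5→R1 · I7 read-ops
t=23  I6 read-ops
t=26  I6 finished on FPADD
t=27  I6→R2 · I7 finished on FPMUL
t=28  I7→R4

cycle = 27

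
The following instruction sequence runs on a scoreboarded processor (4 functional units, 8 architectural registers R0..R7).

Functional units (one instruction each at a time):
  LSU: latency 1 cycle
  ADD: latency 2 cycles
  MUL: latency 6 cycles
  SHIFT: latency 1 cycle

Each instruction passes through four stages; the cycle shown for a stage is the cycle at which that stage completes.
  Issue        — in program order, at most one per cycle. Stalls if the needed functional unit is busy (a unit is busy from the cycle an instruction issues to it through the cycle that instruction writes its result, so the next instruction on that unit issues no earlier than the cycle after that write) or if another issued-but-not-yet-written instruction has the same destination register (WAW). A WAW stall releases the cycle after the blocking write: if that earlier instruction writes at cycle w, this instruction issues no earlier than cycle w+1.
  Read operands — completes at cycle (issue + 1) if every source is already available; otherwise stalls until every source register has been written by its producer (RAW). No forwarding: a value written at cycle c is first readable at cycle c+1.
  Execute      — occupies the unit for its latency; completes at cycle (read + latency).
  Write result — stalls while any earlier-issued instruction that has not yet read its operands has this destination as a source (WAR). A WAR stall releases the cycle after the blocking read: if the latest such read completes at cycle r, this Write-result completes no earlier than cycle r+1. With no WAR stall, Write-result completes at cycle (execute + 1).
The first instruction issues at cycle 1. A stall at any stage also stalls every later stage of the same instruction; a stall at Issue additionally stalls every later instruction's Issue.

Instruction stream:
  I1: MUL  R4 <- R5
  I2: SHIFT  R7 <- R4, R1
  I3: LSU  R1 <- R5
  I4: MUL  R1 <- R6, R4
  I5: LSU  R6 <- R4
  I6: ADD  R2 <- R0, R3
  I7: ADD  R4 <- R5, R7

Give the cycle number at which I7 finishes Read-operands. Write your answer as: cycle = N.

cycle 1: I1 issues→MUL
cycle 2: I1 reads; I2 issues→SHIFT
cycle 3: I3 issues→LSU
cycle 4: I3 reads
cycle 5: I3 exec-done
cycle 8: I1 exec-done
cycle 9: I1 writes R4
cycle 10: I2 reads
cycle 11: I2 exec-done; I3 writes R1
cycle 12: I2 writes R7; I4 issues→MUL
cycle 13: I4 reads; I5 issues→LSU
cycle 14: I5 reads; I6 issues→ADD
cycle 15: I5 exec-done; I6 reads
cycle 16: I5 writes R6
cycle 17: I6 exec-done
cycle 18: I6 writes R2
cycle 19: I4 exec-done; I7 issues→ADD
cycle 20: I4 writes R1; I7 reads
cycle 22: I7 exec-done
cycle 23: I7 writes R4

cycle = 20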